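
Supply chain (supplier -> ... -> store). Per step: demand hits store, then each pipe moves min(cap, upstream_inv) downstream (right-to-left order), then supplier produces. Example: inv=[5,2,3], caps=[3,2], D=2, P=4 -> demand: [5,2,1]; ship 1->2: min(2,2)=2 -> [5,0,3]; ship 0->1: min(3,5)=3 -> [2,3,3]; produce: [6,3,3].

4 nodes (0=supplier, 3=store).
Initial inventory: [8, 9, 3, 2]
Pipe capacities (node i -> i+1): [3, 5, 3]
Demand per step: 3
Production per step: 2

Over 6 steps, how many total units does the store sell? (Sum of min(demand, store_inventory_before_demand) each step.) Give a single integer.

Answer: 17

Derivation:
Step 1: sold=2 (running total=2) -> [7 7 5 3]
Step 2: sold=3 (running total=5) -> [6 5 7 3]
Step 3: sold=3 (running total=8) -> [5 3 9 3]
Step 4: sold=3 (running total=11) -> [4 3 9 3]
Step 5: sold=3 (running total=14) -> [3 3 9 3]
Step 6: sold=3 (running total=17) -> [2 3 9 3]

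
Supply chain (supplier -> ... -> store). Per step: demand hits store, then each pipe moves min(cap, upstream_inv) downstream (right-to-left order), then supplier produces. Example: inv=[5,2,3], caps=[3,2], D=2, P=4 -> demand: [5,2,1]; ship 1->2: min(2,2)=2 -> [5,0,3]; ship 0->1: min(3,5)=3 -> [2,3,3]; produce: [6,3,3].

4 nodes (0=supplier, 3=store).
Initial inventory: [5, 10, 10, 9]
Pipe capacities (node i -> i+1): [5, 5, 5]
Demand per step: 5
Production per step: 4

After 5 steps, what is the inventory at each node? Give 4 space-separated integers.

Step 1: demand=5,sold=5 ship[2->3]=5 ship[1->2]=5 ship[0->1]=5 prod=4 -> inv=[4 10 10 9]
Step 2: demand=5,sold=5 ship[2->3]=5 ship[1->2]=5 ship[0->1]=4 prod=4 -> inv=[4 9 10 9]
Step 3: demand=5,sold=5 ship[2->3]=5 ship[1->2]=5 ship[0->1]=4 prod=4 -> inv=[4 8 10 9]
Step 4: demand=5,sold=5 ship[2->3]=5 ship[1->2]=5 ship[0->1]=4 prod=4 -> inv=[4 7 10 9]
Step 5: demand=5,sold=5 ship[2->3]=5 ship[1->2]=5 ship[0->1]=4 prod=4 -> inv=[4 6 10 9]

4 6 10 9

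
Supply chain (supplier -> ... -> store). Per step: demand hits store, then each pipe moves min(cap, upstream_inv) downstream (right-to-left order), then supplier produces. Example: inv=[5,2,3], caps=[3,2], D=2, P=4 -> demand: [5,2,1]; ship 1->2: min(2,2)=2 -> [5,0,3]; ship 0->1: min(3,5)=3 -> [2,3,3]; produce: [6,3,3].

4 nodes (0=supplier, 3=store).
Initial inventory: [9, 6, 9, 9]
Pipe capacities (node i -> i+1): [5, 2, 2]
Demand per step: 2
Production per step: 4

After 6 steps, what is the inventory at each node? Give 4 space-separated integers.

Step 1: demand=2,sold=2 ship[2->3]=2 ship[1->2]=2 ship[0->1]=5 prod=4 -> inv=[8 9 9 9]
Step 2: demand=2,sold=2 ship[2->3]=2 ship[1->2]=2 ship[0->1]=5 prod=4 -> inv=[7 12 9 9]
Step 3: demand=2,sold=2 ship[2->3]=2 ship[1->2]=2 ship[0->1]=5 prod=4 -> inv=[6 15 9 9]
Step 4: demand=2,sold=2 ship[2->3]=2 ship[1->2]=2 ship[0->1]=5 prod=4 -> inv=[5 18 9 9]
Step 5: demand=2,sold=2 ship[2->3]=2 ship[1->2]=2 ship[0->1]=5 prod=4 -> inv=[4 21 9 9]
Step 6: demand=2,sold=2 ship[2->3]=2 ship[1->2]=2 ship[0->1]=4 prod=4 -> inv=[4 23 9 9]

4 23 9 9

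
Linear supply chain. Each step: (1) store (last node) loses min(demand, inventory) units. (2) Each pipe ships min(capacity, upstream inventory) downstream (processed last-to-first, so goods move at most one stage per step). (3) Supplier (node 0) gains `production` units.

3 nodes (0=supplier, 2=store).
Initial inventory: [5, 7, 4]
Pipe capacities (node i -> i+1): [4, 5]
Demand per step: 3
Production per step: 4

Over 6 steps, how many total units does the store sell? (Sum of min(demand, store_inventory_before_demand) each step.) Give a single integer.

Step 1: sold=3 (running total=3) -> [5 6 6]
Step 2: sold=3 (running total=6) -> [5 5 8]
Step 3: sold=3 (running total=9) -> [5 4 10]
Step 4: sold=3 (running total=12) -> [5 4 11]
Step 5: sold=3 (running total=15) -> [5 4 12]
Step 6: sold=3 (running total=18) -> [5 4 13]

Answer: 18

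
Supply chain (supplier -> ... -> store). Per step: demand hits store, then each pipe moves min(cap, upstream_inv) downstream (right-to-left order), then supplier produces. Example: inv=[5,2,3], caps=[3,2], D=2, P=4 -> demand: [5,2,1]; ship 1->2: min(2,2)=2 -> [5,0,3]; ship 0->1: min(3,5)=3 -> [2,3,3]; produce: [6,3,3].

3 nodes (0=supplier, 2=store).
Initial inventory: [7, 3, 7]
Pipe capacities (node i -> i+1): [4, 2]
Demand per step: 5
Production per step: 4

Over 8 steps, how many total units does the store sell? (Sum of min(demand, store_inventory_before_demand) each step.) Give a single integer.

Step 1: sold=5 (running total=5) -> [7 5 4]
Step 2: sold=4 (running total=9) -> [7 7 2]
Step 3: sold=2 (running total=11) -> [7 9 2]
Step 4: sold=2 (running total=13) -> [7 11 2]
Step 5: sold=2 (running total=15) -> [7 13 2]
Step 6: sold=2 (running total=17) -> [7 15 2]
Step 7: sold=2 (running total=19) -> [7 17 2]
Step 8: sold=2 (running total=21) -> [7 19 2]

Answer: 21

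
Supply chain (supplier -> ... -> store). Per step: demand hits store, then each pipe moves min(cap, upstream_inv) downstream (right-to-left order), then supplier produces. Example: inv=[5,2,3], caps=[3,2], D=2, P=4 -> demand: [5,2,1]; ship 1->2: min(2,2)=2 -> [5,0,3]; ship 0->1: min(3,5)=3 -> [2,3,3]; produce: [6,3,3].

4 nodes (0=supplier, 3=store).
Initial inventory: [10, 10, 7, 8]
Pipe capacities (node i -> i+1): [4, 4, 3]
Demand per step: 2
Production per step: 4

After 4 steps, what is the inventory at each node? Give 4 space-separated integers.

Step 1: demand=2,sold=2 ship[2->3]=3 ship[1->2]=4 ship[0->1]=4 prod=4 -> inv=[10 10 8 9]
Step 2: demand=2,sold=2 ship[2->3]=3 ship[1->2]=4 ship[0->1]=4 prod=4 -> inv=[10 10 9 10]
Step 3: demand=2,sold=2 ship[2->3]=3 ship[1->2]=4 ship[0->1]=4 prod=4 -> inv=[10 10 10 11]
Step 4: demand=2,sold=2 ship[2->3]=3 ship[1->2]=4 ship[0->1]=4 prod=4 -> inv=[10 10 11 12]

10 10 11 12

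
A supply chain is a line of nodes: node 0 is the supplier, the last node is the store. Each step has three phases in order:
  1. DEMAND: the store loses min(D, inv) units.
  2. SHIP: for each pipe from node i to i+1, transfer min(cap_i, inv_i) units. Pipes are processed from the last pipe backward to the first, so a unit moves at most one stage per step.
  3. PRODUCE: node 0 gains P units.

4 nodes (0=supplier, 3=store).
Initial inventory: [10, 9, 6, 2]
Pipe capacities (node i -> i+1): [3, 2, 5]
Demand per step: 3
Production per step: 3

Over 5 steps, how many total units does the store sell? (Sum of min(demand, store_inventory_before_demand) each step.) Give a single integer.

Answer: 14

Derivation:
Step 1: sold=2 (running total=2) -> [10 10 3 5]
Step 2: sold=3 (running total=5) -> [10 11 2 5]
Step 3: sold=3 (running total=8) -> [10 12 2 4]
Step 4: sold=3 (running total=11) -> [10 13 2 3]
Step 5: sold=3 (running total=14) -> [10 14 2 2]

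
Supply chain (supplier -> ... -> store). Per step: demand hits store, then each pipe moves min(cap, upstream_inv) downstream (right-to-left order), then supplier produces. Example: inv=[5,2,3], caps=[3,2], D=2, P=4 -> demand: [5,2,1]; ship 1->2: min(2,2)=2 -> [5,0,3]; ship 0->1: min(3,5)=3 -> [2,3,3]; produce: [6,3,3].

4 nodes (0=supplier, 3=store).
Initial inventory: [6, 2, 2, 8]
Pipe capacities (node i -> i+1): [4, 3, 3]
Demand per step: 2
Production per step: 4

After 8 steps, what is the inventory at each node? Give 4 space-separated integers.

Step 1: demand=2,sold=2 ship[2->3]=2 ship[1->2]=2 ship[0->1]=4 prod=4 -> inv=[6 4 2 8]
Step 2: demand=2,sold=2 ship[2->3]=2 ship[1->2]=3 ship[0->1]=4 prod=4 -> inv=[6 5 3 8]
Step 3: demand=2,sold=2 ship[2->3]=3 ship[1->2]=3 ship[0->1]=4 prod=4 -> inv=[6 6 3 9]
Step 4: demand=2,sold=2 ship[2->3]=3 ship[1->2]=3 ship[0->1]=4 prod=4 -> inv=[6 7 3 10]
Step 5: demand=2,sold=2 ship[2->3]=3 ship[1->2]=3 ship[0->1]=4 prod=4 -> inv=[6 8 3 11]
Step 6: demand=2,sold=2 ship[2->3]=3 ship[1->2]=3 ship[0->1]=4 prod=4 -> inv=[6 9 3 12]
Step 7: demand=2,sold=2 ship[2->3]=3 ship[1->2]=3 ship[0->1]=4 prod=4 -> inv=[6 10 3 13]
Step 8: demand=2,sold=2 ship[2->3]=3 ship[1->2]=3 ship[0->1]=4 prod=4 -> inv=[6 11 3 14]

6 11 3 14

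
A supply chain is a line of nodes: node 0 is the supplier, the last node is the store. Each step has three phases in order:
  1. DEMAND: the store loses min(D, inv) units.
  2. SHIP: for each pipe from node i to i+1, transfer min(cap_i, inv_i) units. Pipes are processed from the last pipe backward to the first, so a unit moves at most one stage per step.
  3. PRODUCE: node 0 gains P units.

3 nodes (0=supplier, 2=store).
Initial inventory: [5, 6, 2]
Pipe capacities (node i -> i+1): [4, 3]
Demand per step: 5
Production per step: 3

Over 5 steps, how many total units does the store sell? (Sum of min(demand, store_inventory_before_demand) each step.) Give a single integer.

Answer: 14

Derivation:
Step 1: sold=2 (running total=2) -> [4 7 3]
Step 2: sold=3 (running total=5) -> [3 8 3]
Step 3: sold=3 (running total=8) -> [3 8 3]
Step 4: sold=3 (running total=11) -> [3 8 3]
Step 5: sold=3 (running total=14) -> [3 8 3]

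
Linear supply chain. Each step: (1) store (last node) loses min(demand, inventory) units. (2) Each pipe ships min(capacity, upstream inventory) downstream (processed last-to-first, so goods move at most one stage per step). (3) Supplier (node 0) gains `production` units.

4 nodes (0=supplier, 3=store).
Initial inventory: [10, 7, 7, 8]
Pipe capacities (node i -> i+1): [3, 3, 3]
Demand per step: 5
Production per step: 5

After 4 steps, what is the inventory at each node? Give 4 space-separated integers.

Step 1: demand=5,sold=5 ship[2->3]=3 ship[1->2]=3 ship[0->1]=3 prod=5 -> inv=[12 7 7 6]
Step 2: demand=5,sold=5 ship[2->3]=3 ship[1->2]=3 ship[0->1]=3 prod=5 -> inv=[14 7 7 4]
Step 3: demand=5,sold=4 ship[2->3]=3 ship[1->2]=3 ship[0->1]=3 prod=5 -> inv=[16 7 7 3]
Step 4: demand=5,sold=3 ship[2->3]=3 ship[1->2]=3 ship[0->1]=3 prod=5 -> inv=[18 7 7 3]

18 7 7 3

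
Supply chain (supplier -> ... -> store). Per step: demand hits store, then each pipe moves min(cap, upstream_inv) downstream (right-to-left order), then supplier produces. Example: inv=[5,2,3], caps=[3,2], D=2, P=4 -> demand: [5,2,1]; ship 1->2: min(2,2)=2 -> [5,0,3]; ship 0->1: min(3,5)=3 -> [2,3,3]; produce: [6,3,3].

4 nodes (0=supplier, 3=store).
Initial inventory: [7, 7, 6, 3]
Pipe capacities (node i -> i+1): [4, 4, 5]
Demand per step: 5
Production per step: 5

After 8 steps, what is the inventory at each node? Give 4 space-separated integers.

Step 1: demand=5,sold=3 ship[2->3]=5 ship[1->2]=4 ship[0->1]=4 prod=5 -> inv=[8 7 5 5]
Step 2: demand=5,sold=5 ship[2->3]=5 ship[1->2]=4 ship[0->1]=4 prod=5 -> inv=[9 7 4 5]
Step 3: demand=5,sold=5 ship[2->3]=4 ship[1->2]=4 ship[0->1]=4 prod=5 -> inv=[10 7 4 4]
Step 4: demand=5,sold=4 ship[2->3]=4 ship[1->2]=4 ship[0->1]=4 prod=5 -> inv=[11 7 4 4]
Step 5: demand=5,sold=4 ship[2->3]=4 ship[1->2]=4 ship[0->1]=4 prod=5 -> inv=[12 7 4 4]
Step 6: demand=5,sold=4 ship[2->3]=4 ship[1->2]=4 ship[0->1]=4 prod=5 -> inv=[13 7 4 4]
Step 7: demand=5,sold=4 ship[2->3]=4 ship[1->2]=4 ship[0->1]=4 prod=5 -> inv=[14 7 4 4]
Step 8: demand=5,sold=4 ship[2->3]=4 ship[1->2]=4 ship[0->1]=4 prod=5 -> inv=[15 7 4 4]

15 7 4 4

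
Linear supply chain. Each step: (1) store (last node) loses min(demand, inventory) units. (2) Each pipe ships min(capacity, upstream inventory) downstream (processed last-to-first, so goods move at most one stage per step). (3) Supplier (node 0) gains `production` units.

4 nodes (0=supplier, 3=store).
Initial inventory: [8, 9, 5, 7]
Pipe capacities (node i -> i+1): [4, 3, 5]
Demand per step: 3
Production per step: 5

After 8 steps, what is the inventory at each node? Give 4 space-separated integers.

Step 1: demand=3,sold=3 ship[2->3]=5 ship[1->2]=3 ship[0->1]=4 prod=5 -> inv=[9 10 3 9]
Step 2: demand=3,sold=3 ship[2->3]=3 ship[1->2]=3 ship[0->1]=4 prod=5 -> inv=[10 11 3 9]
Step 3: demand=3,sold=3 ship[2->3]=3 ship[1->2]=3 ship[0->1]=4 prod=5 -> inv=[11 12 3 9]
Step 4: demand=3,sold=3 ship[2->3]=3 ship[1->2]=3 ship[0->1]=4 prod=5 -> inv=[12 13 3 9]
Step 5: demand=3,sold=3 ship[2->3]=3 ship[1->2]=3 ship[0->1]=4 prod=5 -> inv=[13 14 3 9]
Step 6: demand=3,sold=3 ship[2->3]=3 ship[1->2]=3 ship[0->1]=4 prod=5 -> inv=[14 15 3 9]
Step 7: demand=3,sold=3 ship[2->3]=3 ship[1->2]=3 ship[0->1]=4 prod=5 -> inv=[15 16 3 9]
Step 8: demand=3,sold=3 ship[2->3]=3 ship[1->2]=3 ship[0->1]=4 prod=5 -> inv=[16 17 3 9]

16 17 3 9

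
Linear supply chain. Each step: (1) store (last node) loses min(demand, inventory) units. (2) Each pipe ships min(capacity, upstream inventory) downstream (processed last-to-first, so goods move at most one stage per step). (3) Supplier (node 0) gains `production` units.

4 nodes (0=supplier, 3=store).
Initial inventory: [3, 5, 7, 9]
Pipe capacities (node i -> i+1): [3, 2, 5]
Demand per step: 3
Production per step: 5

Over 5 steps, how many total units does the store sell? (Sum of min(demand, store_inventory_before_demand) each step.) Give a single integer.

Step 1: sold=3 (running total=3) -> [5 6 4 11]
Step 2: sold=3 (running total=6) -> [7 7 2 12]
Step 3: sold=3 (running total=9) -> [9 8 2 11]
Step 4: sold=3 (running total=12) -> [11 9 2 10]
Step 5: sold=3 (running total=15) -> [13 10 2 9]

Answer: 15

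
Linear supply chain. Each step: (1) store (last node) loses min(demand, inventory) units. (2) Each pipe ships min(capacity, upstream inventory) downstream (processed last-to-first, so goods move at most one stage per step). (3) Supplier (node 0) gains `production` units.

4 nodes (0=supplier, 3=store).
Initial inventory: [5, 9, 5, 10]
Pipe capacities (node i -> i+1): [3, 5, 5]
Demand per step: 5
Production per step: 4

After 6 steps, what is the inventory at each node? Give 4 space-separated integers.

Step 1: demand=5,sold=5 ship[2->3]=5 ship[1->2]=5 ship[0->1]=3 prod=4 -> inv=[6 7 5 10]
Step 2: demand=5,sold=5 ship[2->3]=5 ship[1->2]=5 ship[0->1]=3 prod=4 -> inv=[7 5 5 10]
Step 3: demand=5,sold=5 ship[2->3]=5 ship[1->2]=5 ship[0->1]=3 prod=4 -> inv=[8 3 5 10]
Step 4: demand=5,sold=5 ship[2->3]=5 ship[1->2]=3 ship[0->1]=3 prod=4 -> inv=[9 3 3 10]
Step 5: demand=5,sold=5 ship[2->3]=3 ship[1->2]=3 ship[0->1]=3 prod=4 -> inv=[10 3 3 8]
Step 6: demand=5,sold=5 ship[2->3]=3 ship[1->2]=3 ship[0->1]=3 prod=4 -> inv=[11 3 3 6]

11 3 3 6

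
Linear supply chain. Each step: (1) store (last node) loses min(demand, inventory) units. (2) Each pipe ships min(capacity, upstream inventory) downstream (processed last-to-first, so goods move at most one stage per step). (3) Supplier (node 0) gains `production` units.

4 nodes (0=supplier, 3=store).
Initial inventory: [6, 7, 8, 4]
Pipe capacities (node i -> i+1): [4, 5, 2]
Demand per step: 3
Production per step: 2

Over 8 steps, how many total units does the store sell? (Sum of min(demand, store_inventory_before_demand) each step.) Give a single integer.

Answer: 18

Derivation:
Step 1: sold=3 (running total=3) -> [4 6 11 3]
Step 2: sold=3 (running total=6) -> [2 5 14 2]
Step 3: sold=2 (running total=8) -> [2 2 17 2]
Step 4: sold=2 (running total=10) -> [2 2 17 2]
Step 5: sold=2 (running total=12) -> [2 2 17 2]
Step 6: sold=2 (running total=14) -> [2 2 17 2]
Step 7: sold=2 (running total=16) -> [2 2 17 2]
Step 8: sold=2 (running total=18) -> [2 2 17 2]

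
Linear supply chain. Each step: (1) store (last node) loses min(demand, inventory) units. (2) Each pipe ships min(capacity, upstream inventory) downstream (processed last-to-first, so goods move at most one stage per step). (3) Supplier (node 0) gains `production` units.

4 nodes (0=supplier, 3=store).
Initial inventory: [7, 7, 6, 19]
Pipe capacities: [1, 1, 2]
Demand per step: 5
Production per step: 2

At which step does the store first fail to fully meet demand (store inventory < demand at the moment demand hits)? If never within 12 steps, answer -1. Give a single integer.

Step 1: demand=5,sold=5 ship[2->3]=2 ship[1->2]=1 ship[0->1]=1 prod=2 -> [8 7 5 16]
Step 2: demand=5,sold=5 ship[2->3]=2 ship[1->2]=1 ship[0->1]=1 prod=2 -> [9 7 4 13]
Step 3: demand=5,sold=5 ship[2->3]=2 ship[1->2]=1 ship[0->1]=1 prod=2 -> [10 7 3 10]
Step 4: demand=5,sold=5 ship[2->3]=2 ship[1->2]=1 ship[0->1]=1 prod=2 -> [11 7 2 7]
Step 5: demand=5,sold=5 ship[2->3]=2 ship[1->2]=1 ship[0->1]=1 prod=2 -> [12 7 1 4]
Step 6: demand=5,sold=4 ship[2->3]=1 ship[1->2]=1 ship[0->1]=1 prod=2 -> [13 7 1 1]
Step 7: demand=5,sold=1 ship[2->3]=1 ship[1->2]=1 ship[0->1]=1 prod=2 -> [14 7 1 1]
Step 8: demand=5,sold=1 ship[2->3]=1 ship[1->2]=1 ship[0->1]=1 prod=2 -> [15 7 1 1]
Step 9: demand=5,sold=1 ship[2->3]=1 ship[1->2]=1 ship[0->1]=1 prod=2 -> [16 7 1 1]
Step 10: demand=5,sold=1 ship[2->3]=1 ship[1->2]=1 ship[0->1]=1 prod=2 -> [17 7 1 1]
Step 11: demand=5,sold=1 ship[2->3]=1 ship[1->2]=1 ship[0->1]=1 prod=2 -> [18 7 1 1]
Step 12: demand=5,sold=1 ship[2->3]=1 ship[1->2]=1 ship[0->1]=1 prod=2 -> [19 7 1 1]
First stockout at step 6

6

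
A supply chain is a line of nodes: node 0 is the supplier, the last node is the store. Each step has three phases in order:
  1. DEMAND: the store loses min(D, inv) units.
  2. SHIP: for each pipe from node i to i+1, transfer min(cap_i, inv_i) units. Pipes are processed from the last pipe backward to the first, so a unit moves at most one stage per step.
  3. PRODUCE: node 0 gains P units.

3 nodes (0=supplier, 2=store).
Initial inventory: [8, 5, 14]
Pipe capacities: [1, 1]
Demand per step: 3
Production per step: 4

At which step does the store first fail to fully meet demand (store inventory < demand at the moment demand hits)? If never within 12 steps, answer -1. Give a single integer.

Step 1: demand=3,sold=3 ship[1->2]=1 ship[0->1]=1 prod=4 -> [11 5 12]
Step 2: demand=3,sold=3 ship[1->2]=1 ship[0->1]=1 prod=4 -> [14 5 10]
Step 3: demand=3,sold=3 ship[1->2]=1 ship[0->1]=1 prod=4 -> [17 5 8]
Step 4: demand=3,sold=3 ship[1->2]=1 ship[0->1]=1 prod=4 -> [20 5 6]
Step 5: demand=3,sold=3 ship[1->2]=1 ship[0->1]=1 prod=4 -> [23 5 4]
Step 6: demand=3,sold=3 ship[1->2]=1 ship[0->1]=1 prod=4 -> [26 5 2]
Step 7: demand=3,sold=2 ship[1->2]=1 ship[0->1]=1 prod=4 -> [29 5 1]
Step 8: demand=3,sold=1 ship[1->2]=1 ship[0->1]=1 prod=4 -> [32 5 1]
Step 9: demand=3,sold=1 ship[1->2]=1 ship[0->1]=1 prod=4 -> [35 5 1]
Step 10: demand=3,sold=1 ship[1->2]=1 ship[0->1]=1 prod=4 -> [38 5 1]
Step 11: demand=3,sold=1 ship[1->2]=1 ship[0->1]=1 prod=4 -> [41 5 1]
Step 12: demand=3,sold=1 ship[1->2]=1 ship[0->1]=1 prod=4 -> [44 5 1]
First stockout at step 7

7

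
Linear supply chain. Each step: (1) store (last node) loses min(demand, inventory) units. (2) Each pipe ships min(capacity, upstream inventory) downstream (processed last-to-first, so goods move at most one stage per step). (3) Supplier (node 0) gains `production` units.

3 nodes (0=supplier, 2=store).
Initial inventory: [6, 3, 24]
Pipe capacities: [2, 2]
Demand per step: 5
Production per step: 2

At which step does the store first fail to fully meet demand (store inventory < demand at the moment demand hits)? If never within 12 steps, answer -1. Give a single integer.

Step 1: demand=5,sold=5 ship[1->2]=2 ship[0->1]=2 prod=2 -> [6 3 21]
Step 2: demand=5,sold=5 ship[1->2]=2 ship[0->1]=2 prod=2 -> [6 3 18]
Step 3: demand=5,sold=5 ship[1->2]=2 ship[0->1]=2 prod=2 -> [6 3 15]
Step 4: demand=5,sold=5 ship[1->2]=2 ship[0->1]=2 prod=2 -> [6 3 12]
Step 5: demand=5,sold=5 ship[1->2]=2 ship[0->1]=2 prod=2 -> [6 3 9]
Step 6: demand=5,sold=5 ship[1->2]=2 ship[0->1]=2 prod=2 -> [6 3 6]
Step 7: demand=5,sold=5 ship[1->2]=2 ship[0->1]=2 prod=2 -> [6 3 3]
Step 8: demand=5,sold=3 ship[1->2]=2 ship[0->1]=2 prod=2 -> [6 3 2]
Step 9: demand=5,sold=2 ship[1->2]=2 ship[0->1]=2 prod=2 -> [6 3 2]
Step 10: demand=5,sold=2 ship[1->2]=2 ship[0->1]=2 prod=2 -> [6 3 2]
Step 11: demand=5,sold=2 ship[1->2]=2 ship[0->1]=2 prod=2 -> [6 3 2]
Step 12: demand=5,sold=2 ship[1->2]=2 ship[0->1]=2 prod=2 -> [6 3 2]
First stockout at step 8

8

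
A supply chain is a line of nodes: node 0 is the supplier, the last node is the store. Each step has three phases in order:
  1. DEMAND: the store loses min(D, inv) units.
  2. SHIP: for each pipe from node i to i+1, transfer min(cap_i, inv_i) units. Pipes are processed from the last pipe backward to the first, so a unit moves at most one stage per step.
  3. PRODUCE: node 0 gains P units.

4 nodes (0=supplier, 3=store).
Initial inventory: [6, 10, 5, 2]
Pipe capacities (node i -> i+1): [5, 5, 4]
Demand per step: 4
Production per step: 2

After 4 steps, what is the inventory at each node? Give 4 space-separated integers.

Step 1: demand=4,sold=2 ship[2->3]=4 ship[1->2]=5 ship[0->1]=5 prod=2 -> inv=[3 10 6 4]
Step 2: demand=4,sold=4 ship[2->3]=4 ship[1->2]=5 ship[0->1]=3 prod=2 -> inv=[2 8 7 4]
Step 3: demand=4,sold=4 ship[2->3]=4 ship[1->2]=5 ship[0->1]=2 prod=2 -> inv=[2 5 8 4]
Step 4: demand=4,sold=4 ship[2->3]=4 ship[1->2]=5 ship[0->1]=2 prod=2 -> inv=[2 2 9 4]

2 2 9 4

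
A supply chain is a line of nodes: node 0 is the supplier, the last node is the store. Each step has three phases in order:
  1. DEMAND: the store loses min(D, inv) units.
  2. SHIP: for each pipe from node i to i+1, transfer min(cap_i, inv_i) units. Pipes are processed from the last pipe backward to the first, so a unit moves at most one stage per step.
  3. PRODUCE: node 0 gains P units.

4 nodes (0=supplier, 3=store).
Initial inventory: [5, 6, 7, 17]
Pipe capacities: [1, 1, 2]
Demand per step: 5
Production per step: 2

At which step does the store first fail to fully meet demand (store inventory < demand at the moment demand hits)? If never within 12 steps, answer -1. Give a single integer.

Step 1: demand=5,sold=5 ship[2->3]=2 ship[1->2]=1 ship[0->1]=1 prod=2 -> [6 6 6 14]
Step 2: demand=5,sold=5 ship[2->3]=2 ship[1->2]=1 ship[0->1]=1 prod=2 -> [7 6 5 11]
Step 3: demand=5,sold=5 ship[2->3]=2 ship[1->2]=1 ship[0->1]=1 prod=2 -> [8 6 4 8]
Step 4: demand=5,sold=5 ship[2->3]=2 ship[1->2]=1 ship[0->1]=1 prod=2 -> [9 6 3 5]
Step 5: demand=5,sold=5 ship[2->3]=2 ship[1->2]=1 ship[0->1]=1 prod=2 -> [10 6 2 2]
Step 6: demand=5,sold=2 ship[2->3]=2 ship[1->2]=1 ship[0->1]=1 prod=2 -> [11 6 1 2]
Step 7: demand=5,sold=2 ship[2->3]=1 ship[1->2]=1 ship[0->1]=1 prod=2 -> [12 6 1 1]
Step 8: demand=5,sold=1 ship[2->3]=1 ship[1->2]=1 ship[0->1]=1 prod=2 -> [13 6 1 1]
Step 9: demand=5,sold=1 ship[2->3]=1 ship[1->2]=1 ship[0->1]=1 prod=2 -> [14 6 1 1]
Step 10: demand=5,sold=1 ship[2->3]=1 ship[1->2]=1 ship[0->1]=1 prod=2 -> [15 6 1 1]
Step 11: demand=5,sold=1 ship[2->3]=1 ship[1->2]=1 ship[0->1]=1 prod=2 -> [16 6 1 1]
Step 12: demand=5,sold=1 ship[2->3]=1 ship[1->2]=1 ship[0->1]=1 prod=2 -> [17 6 1 1]
First stockout at step 6

6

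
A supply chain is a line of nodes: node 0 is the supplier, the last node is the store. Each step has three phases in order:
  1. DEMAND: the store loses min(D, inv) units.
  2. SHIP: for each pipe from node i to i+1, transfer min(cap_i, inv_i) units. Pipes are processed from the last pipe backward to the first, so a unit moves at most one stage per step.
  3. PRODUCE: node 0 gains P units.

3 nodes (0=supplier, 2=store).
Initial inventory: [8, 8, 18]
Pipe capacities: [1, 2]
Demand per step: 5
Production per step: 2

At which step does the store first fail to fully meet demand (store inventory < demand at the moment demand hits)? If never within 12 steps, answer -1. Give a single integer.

Step 1: demand=5,sold=5 ship[1->2]=2 ship[0->1]=1 prod=2 -> [9 7 15]
Step 2: demand=5,sold=5 ship[1->2]=2 ship[0->1]=1 prod=2 -> [10 6 12]
Step 3: demand=5,sold=5 ship[1->2]=2 ship[0->1]=1 prod=2 -> [11 5 9]
Step 4: demand=5,sold=5 ship[1->2]=2 ship[0->1]=1 prod=2 -> [12 4 6]
Step 5: demand=5,sold=5 ship[1->2]=2 ship[0->1]=1 prod=2 -> [13 3 3]
Step 6: demand=5,sold=3 ship[1->2]=2 ship[0->1]=1 prod=2 -> [14 2 2]
Step 7: demand=5,sold=2 ship[1->2]=2 ship[0->1]=1 prod=2 -> [15 1 2]
Step 8: demand=5,sold=2 ship[1->2]=1 ship[0->1]=1 prod=2 -> [16 1 1]
Step 9: demand=5,sold=1 ship[1->2]=1 ship[0->1]=1 prod=2 -> [17 1 1]
Step 10: demand=5,sold=1 ship[1->2]=1 ship[0->1]=1 prod=2 -> [18 1 1]
Step 11: demand=5,sold=1 ship[1->2]=1 ship[0->1]=1 prod=2 -> [19 1 1]
Step 12: demand=5,sold=1 ship[1->2]=1 ship[0->1]=1 prod=2 -> [20 1 1]
First stockout at step 6

6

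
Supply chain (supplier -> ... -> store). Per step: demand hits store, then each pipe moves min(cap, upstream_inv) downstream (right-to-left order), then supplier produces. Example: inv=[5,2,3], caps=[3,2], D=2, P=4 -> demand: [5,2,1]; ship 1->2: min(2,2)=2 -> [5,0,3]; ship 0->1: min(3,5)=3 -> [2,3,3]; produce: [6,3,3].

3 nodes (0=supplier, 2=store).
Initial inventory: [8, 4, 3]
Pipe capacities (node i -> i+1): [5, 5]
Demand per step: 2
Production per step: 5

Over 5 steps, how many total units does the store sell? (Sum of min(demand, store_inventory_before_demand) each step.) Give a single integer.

Answer: 10

Derivation:
Step 1: sold=2 (running total=2) -> [8 5 5]
Step 2: sold=2 (running total=4) -> [8 5 8]
Step 3: sold=2 (running total=6) -> [8 5 11]
Step 4: sold=2 (running total=8) -> [8 5 14]
Step 5: sold=2 (running total=10) -> [8 5 17]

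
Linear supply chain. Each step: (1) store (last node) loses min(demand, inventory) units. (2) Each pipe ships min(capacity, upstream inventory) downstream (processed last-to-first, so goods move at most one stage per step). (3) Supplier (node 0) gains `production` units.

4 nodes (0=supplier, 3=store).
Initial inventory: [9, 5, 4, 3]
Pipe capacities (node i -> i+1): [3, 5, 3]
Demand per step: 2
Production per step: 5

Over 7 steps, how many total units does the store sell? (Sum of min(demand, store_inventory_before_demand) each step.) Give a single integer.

Step 1: sold=2 (running total=2) -> [11 3 6 4]
Step 2: sold=2 (running total=4) -> [13 3 6 5]
Step 3: sold=2 (running total=6) -> [15 3 6 6]
Step 4: sold=2 (running total=8) -> [17 3 6 7]
Step 5: sold=2 (running total=10) -> [19 3 6 8]
Step 6: sold=2 (running total=12) -> [21 3 6 9]
Step 7: sold=2 (running total=14) -> [23 3 6 10]

Answer: 14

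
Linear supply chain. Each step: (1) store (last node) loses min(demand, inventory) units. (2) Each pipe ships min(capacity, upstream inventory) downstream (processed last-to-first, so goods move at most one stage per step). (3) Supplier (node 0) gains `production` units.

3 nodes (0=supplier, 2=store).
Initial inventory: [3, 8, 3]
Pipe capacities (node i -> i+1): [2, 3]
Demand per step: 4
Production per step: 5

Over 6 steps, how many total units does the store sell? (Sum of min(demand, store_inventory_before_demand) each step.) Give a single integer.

Answer: 18

Derivation:
Step 1: sold=3 (running total=3) -> [6 7 3]
Step 2: sold=3 (running total=6) -> [9 6 3]
Step 3: sold=3 (running total=9) -> [12 5 3]
Step 4: sold=3 (running total=12) -> [15 4 3]
Step 5: sold=3 (running total=15) -> [18 3 3]
Step 6: sold=3 (running total=18) -> [21 2 3]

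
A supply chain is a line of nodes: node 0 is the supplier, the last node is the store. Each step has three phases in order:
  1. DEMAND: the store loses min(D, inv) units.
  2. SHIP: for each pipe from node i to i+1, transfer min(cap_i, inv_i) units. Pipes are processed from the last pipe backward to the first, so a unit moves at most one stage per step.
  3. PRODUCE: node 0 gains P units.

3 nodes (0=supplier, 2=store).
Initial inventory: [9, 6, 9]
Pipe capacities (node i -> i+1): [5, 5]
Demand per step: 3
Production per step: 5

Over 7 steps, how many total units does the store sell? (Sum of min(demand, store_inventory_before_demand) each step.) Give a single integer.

Step 1: sold=3 (running total=3) -> [9 6 11]
Step 2: sold=3 (running total=6) -> [9 6 13]
Step 3: sold=3 (running total=9) -> [9 6 15]
Step 4: sold=3 (running total=12) -> [9 6 17]
Step 5: sold=3 (running total=15) -> [9 6 19]
Step 6: sold=3 (running total=18) -> [9 6 21]
Step 7: sold=3 (running total=21) -> [9 6 23]

Answer: 21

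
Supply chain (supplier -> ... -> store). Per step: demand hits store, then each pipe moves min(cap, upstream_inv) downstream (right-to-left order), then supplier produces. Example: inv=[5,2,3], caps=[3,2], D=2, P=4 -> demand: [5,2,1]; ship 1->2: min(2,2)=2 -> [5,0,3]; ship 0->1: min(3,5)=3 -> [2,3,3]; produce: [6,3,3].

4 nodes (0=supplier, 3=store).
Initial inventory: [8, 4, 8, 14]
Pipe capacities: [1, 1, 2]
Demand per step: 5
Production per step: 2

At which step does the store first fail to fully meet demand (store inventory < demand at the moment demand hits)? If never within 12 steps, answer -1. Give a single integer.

Step 1: demand=5,sold=5 ship[2->3]=2 ship[1->2]=1 ship[0->1]=1 prod=2 -> [9 4 7 11]
Step 2: demand=5,sold=5 ship[2->3]=2 ship[1->2]=1 ship[0->1]=1 prod=2 -> [10 4 6 8]
Step 3: demand=5,sold=5 ship[2->3]=2 ship[1->2]=1 ship[0->1]=1 prod=2 -> [11 4 5 5]
Step 4: demand=5,sold=5 ship[2->3]=2 ship[1->2]=1 ship[0->1]=1 prod=2 -> [12 4 4 2]
Step 5: demand=5,sold=2 ship[2->3]=2 ship[1->2]=1 ship[0->1]=1 prod=2 -> [13 4 3 2]
Step 6: demand=5,sold=2 ship[2->3]=2 ship[1->2]=1 ship[0->1]=1 prod=2 -> [14 4 2 2]
Step 7: demand=5,sold=2 ship[2->3]=2 ship[1->2]=1 ship[0->1]=1 prod=2 -> [15 4 1 2]
Step 8: demand=5,sold=2 ship[2->3]=1 ship[1->2]=1 ship[0->1]=1 prod=2 -> [16 4 1 1]
Step 9: demand=5,sold=1 ship[2->3]=1 ship[1->2]=1 ship[0->1]=1 prod=2 -> [17 4 1 1]
Step 10: demand=5,sold=1 ship[2->3]=1 ship[1->2]=1 ship[0->1]=1 prod=2 -> [18 4 1 1]
Step 11: demand=5,sold=1 ship[2->3]=1 ship[1->2]=1 ship[0->1]=1 prod=2 -> [19 4 1 1]
Step 12: demand=5,sold=1 ship[2->3]=1 ship[1->2]=1 ship[0->1]=1 prod=2 -> [20 4 1 1]
First stockout at step 5

5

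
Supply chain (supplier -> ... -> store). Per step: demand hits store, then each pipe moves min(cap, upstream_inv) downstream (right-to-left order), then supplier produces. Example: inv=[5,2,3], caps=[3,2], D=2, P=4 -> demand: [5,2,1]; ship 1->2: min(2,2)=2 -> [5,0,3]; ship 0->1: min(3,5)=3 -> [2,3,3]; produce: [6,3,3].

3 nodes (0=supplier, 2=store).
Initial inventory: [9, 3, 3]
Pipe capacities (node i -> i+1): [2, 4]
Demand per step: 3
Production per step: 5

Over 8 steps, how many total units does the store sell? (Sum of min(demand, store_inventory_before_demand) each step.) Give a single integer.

Answer: 18

Derivation:
Step 1: sold=3 (running total=3) -> [12 2 3]
Step 2: sold=3 (running total=6) -> [15 2 2]
Step 3: sold=2 (running total=8) -> [18 2 2]
Step 4: sold=2 (running total=10) -> [21 2 2]
Step 5: sold=2 (running total=12) -> [24 2 2]
Step 6: sold=2 (running total=14) -> [27 2 2]
Step 7: sold=2 (running total=16) -> [30 2 2]
Step 8: sold=2 (running total=18) -> [33 2 2]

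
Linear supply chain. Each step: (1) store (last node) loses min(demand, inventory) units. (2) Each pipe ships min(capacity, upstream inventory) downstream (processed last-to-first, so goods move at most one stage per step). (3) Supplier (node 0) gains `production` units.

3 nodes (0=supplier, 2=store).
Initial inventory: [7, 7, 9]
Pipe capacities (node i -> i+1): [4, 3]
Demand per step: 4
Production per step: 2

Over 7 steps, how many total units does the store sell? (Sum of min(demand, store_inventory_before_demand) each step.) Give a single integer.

Step 1: sold=4 (running total=4) -> [5 8 8]
Step 2: sold=4 (running total=8) -> [3 9 7]
Step 3: sold=4 (running total=12) -> [2 9 6]
Step 4: sold=4 (running total=16) -> [2 8 5]
Step 5: sold=4 (running total=20) -> [2 7 4]
Step 6: sold=4 (running total=24) -> [2 6 3]
Step 7: sold=3 (running total=27) -> [2 5 3]

Answer: 27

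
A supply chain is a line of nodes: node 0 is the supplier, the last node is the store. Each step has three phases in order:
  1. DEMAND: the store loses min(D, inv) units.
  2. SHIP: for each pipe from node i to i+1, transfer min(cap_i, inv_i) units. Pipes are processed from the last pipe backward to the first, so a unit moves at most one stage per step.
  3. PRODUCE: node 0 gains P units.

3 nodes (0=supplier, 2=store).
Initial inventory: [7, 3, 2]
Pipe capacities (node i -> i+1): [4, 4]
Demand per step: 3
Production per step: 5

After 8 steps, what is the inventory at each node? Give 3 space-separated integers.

Step 1: demand=3,sold=2 ship[1->2]=3 ship[0->1]=4 prod=5 -> inv=[8 4 3]
Step 2: demand=3,sold=3 ship[1->2]=4 ship[0->1]=4 prod=5 -> inv=[9 4 4]
Step 3: demand=3,sold=3 ship[1->2]=4 ship[0->1]=4 prod=5 -> inv=[10 4 5]
Step 4: demand=3,sold=3 ship[1->2]=4 ship[0->1]=4 prod=5 -> inv=[11 4 6]
Step 5: demand=3,sold=3 ship[1->2]=4 ship[0->1]=4 prod=5 -> inv=[12 4 7]
Step 6: demand=3,sold=3 ship[1->2]=4 ship[0->1]=4 prod=5 -> inv=[13 4 8]
Step 7: demand=3,sold=3 ship[1->2]=4 ship[0->1]=4 prod=5 -> inv=[14 4 9]
Step 8: demand=3,sold=3 ship[1->2]=4 ship[0->1]=4 prod=5 -> inv=[15 4 10]

15 4 10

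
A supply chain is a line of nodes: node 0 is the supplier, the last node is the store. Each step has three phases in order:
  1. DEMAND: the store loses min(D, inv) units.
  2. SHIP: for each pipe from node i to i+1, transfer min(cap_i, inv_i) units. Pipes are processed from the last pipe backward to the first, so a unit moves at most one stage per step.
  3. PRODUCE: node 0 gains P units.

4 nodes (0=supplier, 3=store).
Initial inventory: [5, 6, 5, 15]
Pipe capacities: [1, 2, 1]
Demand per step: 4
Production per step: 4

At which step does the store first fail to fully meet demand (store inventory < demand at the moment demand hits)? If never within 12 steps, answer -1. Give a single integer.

Step 1: demand=4,sold=4 ship[2->3]=1 ship[1->2]=2 ship[0->1]=1 prod=4 -> [8 5 6 12]
Step 2: demand=4,sold=4 ship[2->3]=1 ship[1->2]=2 ship[0->1]=1 prod=4 -> [11 4 7 9]
Step 3: demand=4,sold=4 ship[2->3]=1 ship[1->2]=2 ship[0->1]=1 prod=4 -> [14 3 8 6]
Step 4: demand=4,sold=4 ship[2->3]=1 ship[1->2]=2 ship[0->1]=1 prod=4 -> [17 2 9 3]
Step 5: demand=4,sold=3 ship[2->3]=1 ship[1->2]=2 ship[0->1]=1 prod=4 -> [20 1 10 1]
Step 6: demand=4,sold=1 ship[2->3]=1 ship[1->2]=1 ship[0->1]=1 prod=4 -> [23 1 10 1]
Step 7: demand=4,sold=1 ship[2->3]=1 ship[1->2]=1 ship[0->1]=1 prod=4 -> [26 1 10 1]
Step 8: demand=4,sold=1 ship[2->3]=1 ship[1->2]=1 ship[0->1]=1 prod=4 -> [29 1 10 1]
Step 9: demand=4,sold=1 ship[2->3]=1 ship[1->2]=1 ship[0->1]=1 prod=4 -> [32 1 10 1]
Step 10: demand=4,sold=1 ship[2->3]=1 ship[1->2]=1 ship[0->1]=1 prod=4 -> [35 1 10 1]
Step 11: demand=4,sold=1 ship[2->3]=1 ship[1->2]=1 ship[0->1]=1 prod=4 -> [38 1 10 1]
Step 12: demand=4,sold=1 ship[2->3]=1 ship[1->2]=1 ship[0->1]=1 prod=4 -> [41 1 10 1]
First stockout at step 5

5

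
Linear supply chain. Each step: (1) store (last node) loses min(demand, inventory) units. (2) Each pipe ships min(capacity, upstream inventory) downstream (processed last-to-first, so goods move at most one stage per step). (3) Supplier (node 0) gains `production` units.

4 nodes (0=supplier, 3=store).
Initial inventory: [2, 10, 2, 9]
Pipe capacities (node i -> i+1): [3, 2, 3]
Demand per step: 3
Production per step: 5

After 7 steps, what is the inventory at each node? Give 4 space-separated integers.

Step 1: demand=3,sold=3 ship[2->3]=2 ship[1->2]=2 ship[0->1]=2 prod=5 -> inv=[5 10 2 8]
Step 2: demand=3,sold=3 ship[2->3]=2 ship[1->2]=2 ship[0->1]=3 prod=5 -> inv=[7 11 2 7]
Step 3: demand=3,sold=3 ship[2->3]=2 ship[1->2]=2 ship[0->1]=3 prod=5 -> inv=[9 12 2 6]
Step 4: demand=3,sold=3 ship[2->3]=2 ship[1->2]=2 ship[0->1]=3 prod=5 -> inv=[11 13 2 5]
Step 5: demand=3,sold=3 ship[2->3]=2 ship[1->2]=2 ship[0->1]=3 prod=5 -> inv=[13 14 2 4]
Step 6: demand=3,sold=3 ship[2->3]=2 ship[1->2]=2 ship[0->1]=3 prod=5 -> inv=[15 15 2 3]
Step 7: demand=3,sold=3 ship[2->3]=2 ship[1->2]=2 ship[0->1]=3 prod=5 -> inv=[17 16 2 2]

17 16 2 2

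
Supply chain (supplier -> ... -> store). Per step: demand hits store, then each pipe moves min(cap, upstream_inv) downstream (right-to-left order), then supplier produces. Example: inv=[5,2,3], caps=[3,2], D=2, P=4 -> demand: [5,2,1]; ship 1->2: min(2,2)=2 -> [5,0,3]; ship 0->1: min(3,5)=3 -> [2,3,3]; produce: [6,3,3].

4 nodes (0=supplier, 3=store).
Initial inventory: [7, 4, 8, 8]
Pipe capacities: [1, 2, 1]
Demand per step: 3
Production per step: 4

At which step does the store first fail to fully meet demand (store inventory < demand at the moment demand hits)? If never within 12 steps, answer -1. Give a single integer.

Step 1: demand=3,sold=3 ship[2->3]=1 ship[1->2]=2 ship[0->1]=1 prod=4 -> [10 3 9 6]
Step 2: demand=3,sold=3 ship[2->3]=1 ship[1->2]=2 ship[0->1]=1 prod=4 -> [13 2 10 4]
Step 3: demand=3,sold=3 ship[2->3]=1 ship[1->2]=2 ship[0->1]=1 prod=4 -> [16 1 11 2]
Step 4: demand=3,sold=2 ship[2->3]=1 ship[1->2]=1 ship[0->1]=1 prod=4 -> [19 1 11 1]
Step 5: demand=3,sold=1 ship[2->3]=1 ship[1->2]=1 ship[0->1]=1 prod=4 -> [22 1 11 1]
Step 6: demand=3,sold=1 ship[2->3]=1 ship[1->2]=1 ship[0->1]=1 prod=4 -> [25 1 11 1]
Step 7: demand=3,sold=1 ship[2->3]=1 ship[1->2]=1 ship[0->1]=1 prod=4 -> [28 1 11 1]
Step 8: demand=3,sold=1 ship[2->3]=1 ship[1->2]=1 ship[0->1]=1 prod=4 -> [31 1 11 1]
Step 9: demand=3,sold=1 ship[2->3]=1 ship[1->2]=1 ship[0->1]=1 prod=4 -> [34 1 11 1]
Step 10: demand=3,sold=1 ship[2->3]=1 ship[1->2]=1 ship[0->1]=1 prod=4 -> [37 1 11 1]
Step 11: demand=3,sold=1 ship[2->3]=1 ship[1->2]=1 ship[0->1]=1 prod=4 -> [40 1 11 1]
Step 12: demand=3,sold=1 ship[2->3]=1 ship[1->2]=1 ship[0->1]=1 prod=4 -> [43 1 11 1]
First stockout at step 4

4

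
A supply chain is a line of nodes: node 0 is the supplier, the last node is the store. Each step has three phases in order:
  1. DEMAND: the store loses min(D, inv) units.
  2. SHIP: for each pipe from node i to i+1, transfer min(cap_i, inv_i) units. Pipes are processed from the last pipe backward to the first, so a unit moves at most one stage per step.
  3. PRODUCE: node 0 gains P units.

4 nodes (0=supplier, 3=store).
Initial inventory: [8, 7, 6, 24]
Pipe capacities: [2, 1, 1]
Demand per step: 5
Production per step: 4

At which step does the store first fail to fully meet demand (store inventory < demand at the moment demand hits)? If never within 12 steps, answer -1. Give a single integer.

Step 1: demand=5,sold=5 ship[2->3]=1 ship[1->2]=1 ship[0->1]=2 prod=4 -> [10 8 6 20]
Step 2: demand=5,sold=5 ship[2->3]=1 ship[1->2]=1 ship[0->1]=2 prod=4 -> [12 9 6 16]
Step 3: demand=5,sold=5 ship[2->3]=1 ship[1->2]=1 ship[0->1]=2 prod=4 -> [14 10 6 12]
Step 4: demand=5,sold=5 ship[2->3]=1 ship[1->2]=1 ship[0->1]=2 prod=4 -> [16 11 6 8]
Step 5: demand=5,sold=5 ship[2->3]=1 ship[1->2]=1 ship[0->1]=2 prod=4 -> [18 12 6 4]
Step 6: demand=5,sold=4 ship[2->3]=1 ship[1->2]=1 ship[0->1]=2 prod=4 -> [20 13 6 1]
Step 7: demand=5,sold=1 ship[2->3]=1 ship[1->2]=1 ship[0->1]=2 prod=4 -> [22 14 6 1]
Step 8: demand=5,sold=1 ship[2->3]=1 ship[1->2]=1 ship[0->1]=2 prod=4 -> [24 15 6 1]
Step 9: demand=5,sold=1 ship[2->3]=1 ship[1->2]=1 ship[0->1]=2 prod=4 -> [26 16 6 1]
Step 10: demand=5,sold=1 ship[2->3]=1 ship[1->2]=1 ship[0->1]=2 prod=4 -> [28 17 6 1]
Step 11: demand=5,sold=1 ship[2->3]=1 ship[1->2]=1 ship[0->1]=2 prod=4 -> [30 18 6 1]
Step 12: demand=5,sold=1 ship[2->3]=1 ship[1->2]=1 ship[0->1]=2 prod=4 -> [32 19 6 1]
First stockout at step 6

6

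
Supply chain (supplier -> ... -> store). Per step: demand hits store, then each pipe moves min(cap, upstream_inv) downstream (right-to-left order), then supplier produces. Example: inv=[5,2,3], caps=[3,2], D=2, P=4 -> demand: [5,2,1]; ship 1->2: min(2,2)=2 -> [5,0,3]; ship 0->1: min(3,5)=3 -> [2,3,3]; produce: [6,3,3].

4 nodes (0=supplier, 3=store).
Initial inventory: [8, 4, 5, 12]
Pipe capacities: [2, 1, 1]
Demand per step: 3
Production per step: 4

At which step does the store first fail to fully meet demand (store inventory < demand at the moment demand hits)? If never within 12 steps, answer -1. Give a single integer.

Step 1: demand=3,sold=3 ship[2->3]=1 ship[1->2]=1 ship[0->1]=2 prod=4 -> [10 5 5 10]
Step 2: demand=3,sold=3 ship[2->3]=1 ship[1->2]=1 ship[0->1]=2 prod=4 -> [12 6 5 8]
Step 3: demand=3,sold=3 ship[2->3]=1 ship[1->2]=1 ship[0->1]=2 prod=4 -> [14 7 5 6]
Step 4: demand=3,sold=3 ship[2->3]=1 ship[1->2]=1 ship[0->1]=2 prod=4 -> [16 8 5 4]
Step 5: demand=3,sold=3 ship[2->3]=1 ship[1->2]=1 ship[0->1]=2 prod=4 -> [18 9 5 2]
Step 6: demand=3,sold=2 ship[2->3]=1 ship[1->2]=1 ship[0->1]=2 prod=4 -> [20 10 5 1]
Step 7: demand=3,sold=1 ship[2->3]=1 ship[1->2]=1 ship[0->1]=2 prod=4 -> [22 11 5 1]
Step 8: demand=3,sold=1 ship[2->3]=1 ship[1->2]=1 ship[0->1]=2 prod=4 -> [24 12 5 1]
Step 9: demand=3,sold=1 ship[2->3]=1 ship[1->2]=1 ship[0->1]=2 prod=4 -> [26 13 5 1]
Step 10: demand=3,sold=1 ship[2->3]=1 ship[1->2]=1 ship[0->1]=2 prod=4 -> [28 14 5 1]
Step 11: demand=3,sold=1 ship[2->3]=1 ship[1->2]=1 ship[0->1]=2 prod=4 -> [30 15 5 1]
Step 12: demand=3,sold=1 ship[2->3]=1 ship[1->2]=1 ship[0->1]=2 prod=4 -> [32 16 5 1]
First stockout at step 6

6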